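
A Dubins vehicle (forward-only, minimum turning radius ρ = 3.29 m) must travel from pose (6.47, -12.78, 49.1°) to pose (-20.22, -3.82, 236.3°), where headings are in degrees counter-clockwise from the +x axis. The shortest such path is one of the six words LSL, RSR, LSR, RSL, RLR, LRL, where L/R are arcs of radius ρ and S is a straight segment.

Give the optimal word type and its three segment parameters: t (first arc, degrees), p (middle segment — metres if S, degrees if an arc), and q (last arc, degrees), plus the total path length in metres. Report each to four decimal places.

Let ψ = atan2(Δy, Δx) = atan2(8.96, -26.69) = 161.4428° be the start→goal bearing.
Normalize: d = |goal − start| / ρ = 28.153822/3.29 = 8.557393, α = (θ_start − ψ) mod 360° = 247.6572° = 4.322434 rad, β = (θ_goal − ψ) mod 360° = 74.8572° = 1.306505 rad.
Common terms: sin α = -0.924926, cos α = -0.380147, sin β = 0.965278, cos β = 0.261225, cos(α−β) = -0.992115, d² = 73.228971. Work in radians in the unit-radius frame; every candidate has L = ρ·(t + p + q).
LSL: p² = 2 + d² − 2cos(α−β) + 2d(sin α − sin β) = 44.862763; p = √p² = 6.697967; φ = atan2(cos β − cos α, d + sin α − sin β) = 0.095903 rad; t = (φ − α) mod 2π = 2.056654 rad, q = (β − φ) mod 2π = 1.210602 rad → L = 3.29·(2.056654 + 6.697967 + 1.210602) = 3.29·9.965223 = 32.785585 m
RSR: p² = 2 + d² − 2cos(α−β) + 2d(sin β − sin α) = 109.563637; p = √p² = 10.467265; φ = atan2(cos α − cos β, d − sin α + sin β) = -0.061312 rad; t = (α − φ) mod 2π = 4.383746 rad, q = (φ − β) mod 2π = 4.915368 rad → L = 3.29·(4.383746 + 10.467265 + 4.915368) = 3.29·19.766379 = 65.031388 m
LSR: p² = d² − 2 + 2cos(α−β) + 2d(sin α + sin β) = 69.935352; p = √p² = 8.362736; φ = atan2(−cos α − cos β, d + sin α + sin β) − atan2(−2, p) = 0.248578 rad; t = (φ − α) mod 2π = 2.209329 rad, q = (φ − β) mod 2π = 5.225258 rad → L = 3.29·(2.209329 + 8.362736 + 5.225258) = 3.29·15.797323 = 51.973193 m
RSL: p² = d² − 2 + 2cos(α−β) − 2d(sin α + sin β) = 68.554130; p = √p² = 8.279742; φ = atan2(cos α + cos β, d − sin α − sin β) − atan2(2, p) = -0.250975 rad; t = (α − φ) mod 2π = 4.573409 rad, q = (β − φ) mod 2π = 1.557480 rad → L = 3.29·(4.573409 + 8.279742 + 1.557480) = 3.29·14.410631 = 47.410978 m
RLR: c = (6 − d² + 2cos(α−β) + 2d(sin α − sin β))/8 = -12.695455, |c| > 1 → infeasible
LRL: c = (6 − d² + 2cos(α−β) − 2d(sin α − sin β))/8 = -4.607845, |c| > 1 → infeasible
Shortest: LSL with L = 32.785585 m ≈ 32.7856 m
Convert LSL to answer units (arcs ×180/π): t = 2.056654·180/π = 117.8376°, p = ρ·p = 3.29·6.697967 = 22.0363 m, q = 1.210602·180/π = 69.3624°, L = 32.7856 m.

LSL: t = 117.8376°, p = 22.0363 m, q = 69.3624°, L = 32.7856 m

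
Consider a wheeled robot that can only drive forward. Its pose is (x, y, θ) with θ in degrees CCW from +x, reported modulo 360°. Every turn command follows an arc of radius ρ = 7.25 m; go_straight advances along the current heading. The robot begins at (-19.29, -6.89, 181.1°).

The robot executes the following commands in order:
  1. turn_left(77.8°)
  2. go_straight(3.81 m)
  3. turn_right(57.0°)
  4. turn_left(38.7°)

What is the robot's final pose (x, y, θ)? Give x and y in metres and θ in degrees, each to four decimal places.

(-35.0210, -24.9804, 240.6000°)

set_pose: (x, y, θ) = (-19.2900, -6.8900, 181.1000°), ρ = 7.25
turn_left(77.8°): centre at ρ to the left, rotate +77.8° → (-26.2652, -12.7429, 258.9000°)
go_straight(3.81): x += 3.81·cos θ, y += 3.81·sin θ → (-26.9987, -16.4816, 258.9000°)
turn_right(57.0°): centre at ρ to the right, rotate −57.0° → (-31.4089, -21.8126, 201.9000°)
turn_left(38.7°): centre at ρ to the left, rotate +38.7° → (-35.0210, -24.9804, 240.6000°)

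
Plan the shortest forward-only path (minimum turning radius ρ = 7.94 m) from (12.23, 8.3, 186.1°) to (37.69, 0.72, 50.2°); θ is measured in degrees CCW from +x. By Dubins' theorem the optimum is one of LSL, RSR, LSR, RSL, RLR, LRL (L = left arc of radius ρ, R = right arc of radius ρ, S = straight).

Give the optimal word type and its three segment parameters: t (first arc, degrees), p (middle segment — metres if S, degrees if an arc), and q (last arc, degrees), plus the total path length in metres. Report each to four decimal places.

LSL: t = 190.1516°, p = 19.2868 m, q = 33.9484°, L = 50.3423 m

Let ψ = atan2(Δy, Δx) = atan2(-7.58, 25.46) = -16.5794° be the start→goal bearing.
Normalize: d = |goal − start| / ρ = 26.564412/7.94 = 3.345644, α = (θ_start − ψ) mod 360° = 202.6794° = 3.537423 rad, β = (θ_goal − ψ) mod 360° = 66.7794° = 1.165521 rad.
Common terms: sin α = -0.385575, cos α = -0.922677, sin β = 0.918994, cos β = 0.394272, cos(α−β) = -0.718126, d² = 11.193333. Work in radians in the unit-radius frame; every candidate has L = ρ·(t + p + q).
LSL: p² = 2 + d² − 2cos(α−β) + 2d(sin α − sin β) = 5.900342; p = √p² = 2.429062; φ = atan2(cos β − cos α, d + sin α − sin β) = 0.573010 rad; t = (φ − α) mod 2π = 3.318772 rad, q = (β − φ) mod 2π = 0.592511 rad → L = 7.94·(3.318772 + 2.429062 + 0.592511) = 7.94·6.340345 = 50.342338 m
RSR: p² = 2 + d² − 2cos(α−β) + 2d(sin β − sin α) = 23.358829; p = √p² = 4.833097; φ = atan2(cos α − cos β, d − sin α + sin β) = -0.275975 rad; t = (α − φ) mod 2π = 3.813399 rad, q = (φ − β) mod 2π = 4.841689 rad → L = 7.94·(3.813399 + 4.833097 + 4.841689) = 7.94·13.488185 = 107.096189 m
LSR: p² = d² − 2 + 2cos(α−β) + 2d(sin α + sin β) = 11.326341; p = √p² = 3.365463; φ = atan2(−cos α − cos β, d + sin α + sin β) − atan2(−2, p) = 0.671583 rad; t = (φ − α) mod 2π = 3.417345 rad, q = (φ − β) mod 2π = 5.789248 rad → L = 7.94·(3.417345 + 3.365463 + 5.789248) = 7.94·12.572056 = 99.822127 m
RSL: p² = d² − 2 + 2cos(α−β) − 2d(sin α + sin β) = 4.187820; p = √p² = 2.046416; φ = atan2(cos α + cos β, d − sin α − sin β) − atan2(2, p) = -0.959658 rad; t = (α − φ) mod 2π = 4.497081 rad, q = (β − φ) mod 2π = 2.125179 rad → L = 7.94·(4.497081 + 2.046416 + 2.125179) = 7.94·8.668676 = 68.829286 m
RLR: c = (6 − d² + 2cos(α−β) + 2d(sin α − sin β))/8 = -1.919854, |c| > 1 → infeasible
LRL: c = (6 − d² + 2cos(α−β) − 2d(sin α − sin β))/8 = 0.262457; p = 2π − arccos c = 4.977957 rad; φ = atan2(cos β − cos α, d + sin α − sin β) = 0.573010 rad; t = (φ − α + p/2) mod 2π = 5.807750 rad, q = (β − α − t + p) mod 2π = 3.081490 rad → L = 7.94·(5.807750 + 4.977957 + 3.081490) = 7.94·13.867196 = 110.105539 m
Shortest: LSL with L = 50.342338 m ≈ 50.3423 m
Convert LSL to answer units (arcs ×180/π): t = 3.318772·180/π = 190.1516°, p = ρ·p = 7.94·2.429062 = 19.2868 m, q = 0.592511·180/π = 33.9484°, L = 50.3423 m.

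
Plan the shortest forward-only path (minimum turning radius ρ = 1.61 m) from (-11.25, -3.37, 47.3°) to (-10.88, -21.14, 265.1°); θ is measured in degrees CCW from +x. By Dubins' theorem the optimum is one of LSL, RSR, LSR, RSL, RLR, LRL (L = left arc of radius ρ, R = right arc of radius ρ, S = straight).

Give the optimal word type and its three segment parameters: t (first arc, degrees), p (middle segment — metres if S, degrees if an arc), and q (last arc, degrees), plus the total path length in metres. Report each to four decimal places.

Let ψ = atan2(Δy, Δx) = atan2(-17.77, 0.37) = -88.8072° be the start→goal bearing.
Normalize: d = |goal − start| / ρ = 17.773852/1.61 = 11.039659, α = (θ_start − ψ) mod 360° = 136.1072° = 2.375518 rad, β = (θ_goal − ψ) mod 360° = 353.9072° = 6.176846 rad.
Common terms: sin α = 0.693312, cos α = -0.720638, sin β = -0.106139, cos β = 0.994351, cos(α−β) = -0.790155, d² = 121.874079. Work in radians in the unit-radius frame; every candidate has L = ρ·(t + p + q).
LSL: p² = 2 + d² − 2cos(α−β) + 2d(sin α − sin β) = 143.105721; p = √p² = 11.962680; φ = atan2(cos β − cos α, d + sin α − sin β) = 0.143857 rad; t = (φ − α) mod 2π = 4.051524 rad, q = (β − φ) mod 2π = 6.032988 rad → L = 1.61·(4.051524 + 11.962680 + 6.032988) = 1.61·22.047193 = 35.495980 m
RSR: p² = 2 + d² − 2cos(α−β) + 2d(sin β − sin α) = 107.803057; p = √p² = 10.382825; φ = atan2(cos α − cos β, d − sin α + sin β) = -0.165936 rad; t = (α − φ) mod 2π = 2.541455 rad, q = (φ − β) mod 2π = 6.223589 rad → L = 1.61·(2.541455 + 10.382825 + 6.223589) = 1.61·19.147869 = 30.828068 m
LSR: p² = d² − 2 + 2cos(α−β) + 2d(sin α + sin β) = 131.258128; p = √p² = 11.456794; φ = atan2(−cos α − cos β, d + sin α + sin β) − atan2(−2, p) = 0.149290 rad; t = (φ − α) mod 2π = 4.056957 rad, q = (φ − β) mod 2π = 0.255630 rad → L = 1.61·(4.056957 + 11.456794 + 0.255630) = 1.61·15.769381 = 25.388703 m
RSL: p² = d² − 2 + 2cos(α−β) − 2d(sin α + sin β) = 105.329410; p = √p² = 10.263012; φ = atan2(cos α + cos β, d − sin α − sin β) − atan2(2, p) = -0.166282 rad; t = (α − φ) mod 2π = 2.541800 rad, q = (β − φ) mod 2π = 0.059942 rad → L = 1.61·(2.541800 + 10.263012 + 0.059942) = 1.61·12.864754 = 20.712255 m
RLR: c = (6 − d² + 2cos(α−β) + 2d(sin α − sin β))/8 = -12.475382, |c| > 1 → infeasible
LRL: c = (6 − d² + 2cos(α−β) − 2d(sin α − sin β))/8 = -16.888215, |c| > 1 → infeasible
Shortest: RSL with L = 20.712255 m ≈ 20.7123 m
Convert RSL to answer units (arcs ×180/π): t = 2.541800·180/π = 145.6344°, p = ρ·p = 1.61·10.263012 = 16.5234 m, q = 0.059942·180/π = 3.4344°, L = 20.7123 m.

RSL: t = 145.6344°, p = 16.5234 m, q = 3.4344°, L = 20.7123 m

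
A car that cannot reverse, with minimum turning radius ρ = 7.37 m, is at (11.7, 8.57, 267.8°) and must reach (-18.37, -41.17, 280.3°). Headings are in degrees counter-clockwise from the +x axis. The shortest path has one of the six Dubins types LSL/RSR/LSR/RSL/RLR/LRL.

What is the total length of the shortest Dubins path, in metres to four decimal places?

Let ψ = atan2(Δy, Δx) = atan2(-49.74, -30.07) = -121.1548° be the start→goal bearing.
Normalize: d = |goal − start| / ρ = 58.122909/7.37 = 7.886419, α = (θ_start − ψ) mod 360° = 28.9548° = 0.505356 rad, β = (θ_goal − ψ) mod 360° = 41.4548° = 0.723523 rad.
Common terms: sin α = 0.484119, cos α = 0.875002, sin β = 0.662029, cos β = 0.749478, cos(α−β) = 0.976296, d² = 62.195606. Work in radians in the unit-radius frame; every candidate has L = ρ·(t + p + q).
LSL: p² = 2 + d² − 2cos(α−β) + 2d(sin α − sin β) = 59.436876; p = √p² = 7.709531; φ = atan2(cos β − cos α, d + sin α − sin β) = -0.016282 rad; t = (φ − α) mod 2π = 5.761547 rad, q = (β − φ) mod 2π = 0.739805 rad → L = 7.37·(5.761547 + 7.709531 + 0.739805) = 7.37·14.210883 = 104.734207 m
RSR: p² = 2 + d² − 2cos(α−β) + 2d(sin β − sin α) = 65.049152; p = √p² = 8.065305; φ = atan2(cos α − cos β, d − sin α + sin β) = 0.015564 rad; t = (α − φ) mod 2π = 0.489792 rad, q = (φ − β) mod 2π = 5.575227 rad → L = 7.37·(0.489792 + 8.065305 + 5.575227) = 7.37·14.130325 = 104.140492 m
LSR: p² = d² − 2 + 2cos(α−β) + 2d(sin α + sin β) = 80.226209; p = √p² = 8.956908; φ = atan2(−cos α − cos β, d + sin α + sin β) − atan2(−2, p) = 0.041743 rad; t = (φ − α) mod 2π = 5.819572 rad, q = (φ − β) mod 2π = 5.601405 rad → L = 7.37·(5.819572 + 8.956908 + 5.601405) = 7.37·20.377886 = 150.185016 m
RSL: p² = d² − 2 + 2cos(α−β) − 2d(sin α + sin β) = 44.070187; p = √p² = 6.638538; φ = atan2(cos α + cos β, d − sin α − sin β) − atan2(2, p) = -0.056122 rad; t = (α − φ) mod 2π = 0.561478 rad, q = (β − φ) mod 2π = 0.779644 rad → L = 7.37·(0.561478 + 6.638538 + 0.779644) = 7.37·7.979661 = 58.810099 m
RLR: c = (6 − d² + 2cos(α−β) + 2d(sin α − sin β))/8 = -7.131144, |c| > 1 → infeasible
LRL: c = (6 − d² + 2cos(α−β) − 2d(sin α − sin β))/8 = -6.429609, |c| > 1 → infeasible
Shortest: RSL with L = 58.810099 m ≈ 58.8101 m

58.8101 m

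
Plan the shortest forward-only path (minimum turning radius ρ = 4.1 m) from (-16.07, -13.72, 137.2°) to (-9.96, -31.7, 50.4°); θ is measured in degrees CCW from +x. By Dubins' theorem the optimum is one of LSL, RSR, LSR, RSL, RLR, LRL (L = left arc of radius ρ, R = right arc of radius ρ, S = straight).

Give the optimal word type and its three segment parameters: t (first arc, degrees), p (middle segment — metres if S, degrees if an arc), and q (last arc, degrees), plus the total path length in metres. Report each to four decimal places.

LSL: t = 157.7003°, p = 13.6248 m, q = 115.4997°, L = 33.1746 m

Let ψ = atan2(Δy, Δx) = atan2(-17.98, 6.11) = -71.2311° be the start→goal bearing.
Normalize: d = |goal − start| / ρ = 18.989800/4.1 = 4.631659, α = (θ_start − ψ) mod 360° = 208.4311° = 3.637809 rad, β = (θ_goal − ψ) mod 360° = 121.6311° = 2.122863 rad.
Common terms: sin α = -0.476102, cos α = -0.879390, sin β = 0.851442, cos β = -0.524448, cos(α−β) = 0.055822, d² = 21.452261. Work in radians in the unit-radius frame; every candidate has L = ρ·(t + p + q).
LSL: p² = 2 + d² − 2cos(α−β) + 2d(sin α − sin β) = 11.043156; p = √p² = 3.323124; φ = atan2(cos β − cos α, d + sin α − sin β) = 0.107014 rad; t = (φ − α) mod 2π = 2.752390 rad, q = (β − φ) mod 2π = 2.015849 rad → L = 4.1·(2.752390 + 3.323124 + 2.015849) = 4.1·8.091364 = 33.174592 m
RSR: p² = 2 + d² − 2cos(α−β) + 2d(sin β − sin α) = 35.638079; p = √p² = 5.969764; φ = atan2(cos α − cos β, d − sin α + sin β) = -0.059492 rad; t = (α − φ) mod 2π = 3.697301 rad, q = (φ − β) mod 2π = 4.100830 rad → L = 4.1·(3.697301 + 5.969764 + 4.100830) = 4.1·13.767895 = 56.448369 m
LSR: p² = d² − 2 + 2cos(α−β) + 2d(sin α + sin β) = 23.040802; p = √p² = 4.800084; φ = atan2(−cos α − cos β, d + sin α + sin β) − atan2(−2, p) = 0.668142 rad; t = (φ − α) mod 2π = 3.313518 rad, q = (φ − β) mod 2π = 4.828464 rad → L = 4.1·(3.313518 + 4.800084 + 4.828464) = 4.1·12.942065 = 53.062466 m
RSL: p² = d² − 2 + 2cos(α−β) − 2d(sin α + sin β) = 16.087005; p = √p² = 4.010861; φ = atan2(cos α + cos β, d − sin α − sin β) − atan2(2, p) = -0.781153 rad; t = (α − φ) mod 2π = 4.418962 rad, q = (β − φ) mod 2π = 2.904017 rad → L = 4.1·(4.418962 + 4.010861 + 2.904017) = 4.1·11.333840 = 46.468743 m
RLR: c = (6 − d² + 2cos(α−β) + 2d(sin α − sin β))/8 = -3.454760, |c| > 1 → infeasible
LRL: c = (6 − d² + 2cos(α−β) − 2d(sin α − sin β))/8 = -0.380395; p = 2π − arccos c = 4.322166 rad; φ = atan2(cos β − cos α, d + sin α − sin β) = 0.107014 rad; t = (φ − α + p/2) mod 2π = 4.913473 rad, q = (β − α − t + p) mod 2π = 4.176933 rad → L = 4.1·(4.913473 + 4.322166 + 4.176933) = 4.1·13.412572 = 54.991544 m
Shortest: LSL with L = 33.174592 m ≈ 33.1746 m
Convert LSL to answer units (arcs ×180/π): t = 2.752390·180/π = 157.7003°, p = ρ·p = 4.1·3.323124 = 13.6248 m, q = 2.015849·180/π = 115.4997°, L = 33.1746 m.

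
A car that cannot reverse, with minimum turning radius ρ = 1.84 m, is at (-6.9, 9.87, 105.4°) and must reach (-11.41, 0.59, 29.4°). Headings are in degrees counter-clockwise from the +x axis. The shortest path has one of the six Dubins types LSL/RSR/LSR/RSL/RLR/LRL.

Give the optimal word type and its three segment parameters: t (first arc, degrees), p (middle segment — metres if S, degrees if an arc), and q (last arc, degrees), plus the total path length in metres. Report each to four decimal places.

LSL: t = 137.7477°, p = 8.0571 m, q = 146.2523°, L = 17.1775 m

Let ψ = atan2(Δy, Δx) = atan2(-9.28, -4.51) = -115.9194° be the start→goal bearing.
Normalize: d = |goal − start| / ρ = 10.317873/1.84 = 5.607540, α = (θ_start − ψ) mod 360° = 221.3194° = 3.862751 rad, β = (θ_goal − ψ) mod 360° = 145.3194° = 2.536301 rad.
Common terms: sin α = -0.660255, cos α = -0.751041, sin β = 0.569002, cos β = -0.822336, cos(α−β) = 0.241922, d² = 31.444500. Work in radians in the unit-radius frame; every candidate has L = ρ·(t + p + q).
LSL: p² = 2 + d² − 2cos(α−β) + 2d(sin α − sin β) = 19.174440; p = √p² = 4.378863; φ = atan2(cos β − cos α, d + sin α − sin β) = -0.016282 rad; t = (φ − α) mod 2π = 2.404152 rad, q = (β − φ) mod 2π = 2.552584 rad → L = 1.84·(2.404152 + 4.378863 + 2.552584) = 1.84·9.335598 = 17.177500 m
RSR: p² = 2 + d² − 2cos(α−β) + 2d(sin β − sin α) = 46.746873; p = √p² = 6.837168; φ = atan2(cos α − cos β, d − sin α + sin β) = 0.010428 rad; t = (α − φ) mod 2π = 3.852324 rad, q = (φ − β) mod 2π = 3.757312 rad → L = 1.84·(3.852324 + 6.837168 + 3.757312) = 1.84·14.446804 = 26.582119 m
LSR: p² = d² − 2 + 2cos(α−β) + 2d(sin α + sin β) = 28.904928; p = √p² = 5.376330; φ = atan2(−cos α − cos β, d + sin α + sin β) − atan2(−2, p) = 0.633985 rad; t = (φ − α) mod 2π = 3.054419 rad, q = (φ − β) mod 2π = 4.380869 rad → L = 1.84·(3.054419 + 5.376330 + 4.380869) = 1.84·12.811619 = 23.573378 m
RSL: p² = d² − 2 + 2cos(α−β) − 2d(sin α + sin β) = 30.951760; p = √p² = 5.563431; φ = atan2(cos α + cos β, d − sin α − sin β) − atan2(2, p) = -0.614483 rad; t = (α − φ) mod 2π = 4.477235 rad, q = (β − φ) mod 2π = 3.150784 rad → L = 1.84·(4.477235 + 5.563431 + 3.150784) = 1.84·13.191450 = 24.272268 m
RLR: c = (6 − d² + 2cos(α−β) + 2d(sin α − sin β))/8 = -4.843359, |c| > 1 → infeasible
LRL: c = (6 − d² + 2cos(α−β) − 2d(sin α − sin β))/8 = -1.396805, |c| > 1 → infeasible
Shortest: LSL with L = 17.177500 m ≈ 17.1775 m
Convert LSL to answer units (arcs ×180/π): t = 2.404152·180/π = 137.7477°, p = ρ·p = 1.84·4.378863 = 8.0571 m, q = 2.552584·180/π = 146.2523°, L = 17.1775 m.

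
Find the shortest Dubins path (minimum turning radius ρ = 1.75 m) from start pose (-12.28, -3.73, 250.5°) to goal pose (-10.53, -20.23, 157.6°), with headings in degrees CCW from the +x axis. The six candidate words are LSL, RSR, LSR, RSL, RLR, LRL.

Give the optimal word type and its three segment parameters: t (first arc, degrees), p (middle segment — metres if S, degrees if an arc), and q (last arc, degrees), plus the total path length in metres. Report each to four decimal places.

LSR: t = 36.7204°, p = 13.8841 m, q = 129.6204°, L = 18.9647 m

Let ψ = atan2(Δy, Δx) = atan2(-16.50, 1.75) = -83.9458° be the start→goal bearing.
Normalize: d = |goal − start| / ρ = 16.592544/1.75 = 9.481453, α = (θ_start − ψ) mod 360° = 334.4458° = 5.837181 rad, β = (θ_goal − ψ) mod 360° = 241.5458° = 4.215770 rad.
Common terms: sin α = -0.431365, cos α = 0.902178, sin β = -0.879198, cos β = -0.476456, cos(α−β) = -0.050593, d² = 89.897959. Work in radians in the unit-radius frame; every candidate has L = ρ·(t + p + q).
LSL: p² = 2 + d² − 2cos(α−β) + 2d(sin α − sin β) = 100.491374; p = √p² = 10.024539; φ = atan2(cos β − cos α, d + sin α − sin β) = -0.137963 rad; t = (φ − α) mod 2π = 0.308042 rad, q = (β − φ) mod 2π = 4.353733 rad → L = 1.75·(0.308042 + 10.024539 + 4.353733) = 1.75·14.686313 = 25.701048 m
RSR: p² = 2 + d² − 2cos(α−β) + 2d(sin β − sin α) = 83.506916; p = √p² = 9.138212; φ = atan2(cos α − cos β, d − sin α + sin β) = 0.151443 rad; t = (α − φ) mod 2π = 5.685738 rad, q = (φ − β) mod 2π = 2.218859 rad → L = 1.75·(5.685738 + 9.138212 + 2.218859) = 1.75·17.042808 = 29.824914 m
LSR: p² = d² − 2 + 2cos(α−β) + 2d(sin α + sin β) = 62.944691; p = √p² = 7.933769; φ = atan2(−cos α − cos β, d + sin α + sin β) − atan2(−2, p) = 0.194887 rad; t = (φ − α) mod 2π = 0.640892 rad, q = (φ − β) mod 2π = 2.262302 rad → L = 1.75·(0.640892 + 7.933769 + 2.262302) = 1.75·10.836963 = 18.964685 m
RSL: p² = d² − 2 + 2cos(α−β) − 2d(sin α + sin β) = 112.648856; p = √p² = 10.613617; φ = atan2(cos α + cos β, d − sin α − sin β) − atan2(2, p) = -0.146826 rad; t = (α − φ) mod 2π = 5.984006 rad, q = (β − φ) mod 2π = 4.362595 rad → L = 1.75·(5.984006 + 10.613617 + 4.362595) = 1.75·20.960218 = 36.680382 m
RLR: c = (6 − d² + 2cos(α−β) + 2d(sin α − sin β))/8 = -9.438364, |c| > 1 → infeasible
LRL: c = (6 − d² + 2cos(α−β) − 2d(sin α − sin β))/8 = -11.561422, |c| > 1 → infeasible
Shortest: LSR with L = 18.964685 m ≈ 18.9647 m
Convert LSR to answer units (arcs ×180/π): t = 0.640892·180/π = 36.7204°, p = ρ·p = 1.75·7.933769 = 13.8841 m, q = 2.262302·180/π = 129.6204°, L = 18.9647 m.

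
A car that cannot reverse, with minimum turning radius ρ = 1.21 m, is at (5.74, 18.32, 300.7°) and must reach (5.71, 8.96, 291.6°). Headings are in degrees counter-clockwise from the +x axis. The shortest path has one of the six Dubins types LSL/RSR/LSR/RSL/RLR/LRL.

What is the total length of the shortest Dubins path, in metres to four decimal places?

Let ψ = atan2(Δy, Δx) = atan2(-9.36, -0.03) = -90.1836° be the start→goal bearing.
Normalize: d = |goal − start| / ρ = 9.360048/1.21 = 7.735577, α = (θ_start − ψ) mod 360° = 30.8836° = 0.539021 rad, β = (θ_goal − ψ) mod 360° = 21.7836° = 0.380196 rad.
Common terms: sin α = 0.513296, cos α = 0.858212, sin β = 0.371103, cos β = 0.928592, cos(α−β) = 0.987414, d² = 59.839150. Work in radians in the unit-radius frame; every candidate has L = ρ·(t + p + q).
LSL: p² = 2 + d² − 2cos(α−β) + 2d(sin α − sin β) = 62.064221; p = √p² = 7.878085; φ = atan2(cos β − cos α, d + sin α − sin β) = 0.008934 rad; t = (φ − α) mod 2π = 5.753098 rad, q = (β − φ) mod 2π = 0.371262 rad → L = 1.21·(5.753098 + 7.878085 + 0.371262) = 1.21·14.002445 = 16.942959 m
RSR: p² = 2 + d² − 2cos(α−β) + 2d(sin β − sin α) = 57.664425; p = √p² = 7.593710; φ = atan2(cos α − cos β, d − sin α + sin β) = -0.009268 rad; t = (α − φ) mod 2π = 0.548290 rad, q = (φ − β) mod 2π = 5.893721 rad → L = 1.21·(0.548290 + 7.593710 + 5.893721) = 1.21·14.035720 = 16.983221 m
LSR: p² = d² − 2 + 2cos(α−β) + 2d(sin α + sin β) = 73.496650; p = √p² = 8.573019; φ = atan2(−cos α − cos β, d + sin α + sin β) − atan2(−2, p) = 0.024799 rad; t = (φ − α) mod 2π = 5.768963 rad, q = (φ − β) mod 2π = 5.927788 rad → L = 1.21·(5.768963 + 8.573019 + 5.927788) = 1.21·20.269770 = 24.526422 m
RSL: p² = d² − 2 + 2cos(α−β) − 2d(sin α + sin β) = 46.131306; p = √p² = 6.792003; φ = atan2(cos α + cos β, d − sin α − sin β) − atan2(2, p) = -0.031251 rad; t = (α − φ) mod 2π = 0.570272 rad, q = (β − φ) mod 2π = 0.411447 rad → L = 1.21·(0.570272 + 6.792003 + 0.411447) = 1.21·7.773722 = 9.406203 m
RLR: c = (6 − d² + 2cos(α−β) + 2d(sin α − sin β))/8 = -6.208053, |c| > 1 → infeasible
LRL: c = (6 − d² + 2cos(α−β) − 2d(sin α − sin β))/8 = -6.758028, |c| > 1 → infeasible
Shortest: RSL with L = 9.406203 m ≈ 9.4062 m

9.4062 m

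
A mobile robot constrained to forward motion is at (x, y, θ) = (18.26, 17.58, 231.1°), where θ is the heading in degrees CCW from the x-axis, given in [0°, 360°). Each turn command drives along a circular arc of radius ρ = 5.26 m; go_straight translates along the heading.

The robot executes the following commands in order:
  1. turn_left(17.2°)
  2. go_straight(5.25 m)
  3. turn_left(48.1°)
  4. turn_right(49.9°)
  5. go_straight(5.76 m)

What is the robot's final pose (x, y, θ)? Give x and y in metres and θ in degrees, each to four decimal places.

(13.5164, -2.6583, 246.5000°)

set_pose: (x, y, θ) = (18.2600, 17.5800, 231.1000°), ρ = 5.26
turn_left(17.2°): centre at ρ to the left, rotate +17.2° → (17.4663, 16.2218, 248.3000°)
go_straight(5.25): x += 5.25·cos θ, y += 5.25·sin θ → (15.5252, 11.3438, 248.3000°)
turn_left(48.1°): centre at ρ to the left, rotate +48.1° → (15.7009, 7.0602, 296.4000°)
turn_right(49.9°): centre at ρ to the right, rotate −49.9° → (15.8132, 2.6240, 246.5000°)
go_straight(5.76): x += 5.76·cos θ, y += 5.76·sin θ → (13.5164, -2.6583, 246.5000°)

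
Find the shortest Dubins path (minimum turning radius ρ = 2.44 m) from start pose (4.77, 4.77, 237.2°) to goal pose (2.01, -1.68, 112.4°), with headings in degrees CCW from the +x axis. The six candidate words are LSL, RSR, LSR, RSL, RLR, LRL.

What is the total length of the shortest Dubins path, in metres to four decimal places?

Let ψ = atan2(Δy, Δx) = atan2(-6.45, -2.76) = -113.1664° be the start→goal bearing.
Normalize: d = |goal − start| / ρ = 7.015704/2.44 = 2.875288, α = (θ_start − ψ) mod 360° = 350.3664° = 6.115048 rad, β = (θ_goal − ψ) mod 360° = 225.5664° = 3.936877 rad.
Common terms: sin α = -0.167347, cos α = 0.985898, sin β = -0.714062, cos β = -0.700082, cos(α−β) = -0.570714, d² = 8.267284. Work in radians in the unit-radius frame; every candidate has L = ρ·(t + p + q).
LSL: p² = 2 + d² − 2cos(α−β) + 2d(sin α − sin β) = 14.552643; p = √p² = 3.814793; φ = atan2(cos β − cos α, d + sin α − sin β) = -0.457781 rad; t = (φ − α) mod 2π = 5.993542 rad, q = (β − φ) mod 2π = 4.394658 rad → L = 2.44·(5.993542 + 3.814793 + 4.394658) = 2.44·14.202992 = 34.655301 m
RSR: p² = 2 + d² − 2cos(α−β) + 2d(sin β − sin α) = 8.264779; p = √p² = 2.874853; φ = atan2(cos α − cos β, d − sin α + sin β) = 0.626679 rad; t = (α − φ) mod 2π = 5.488369 rad, q = (φ − β) mod 2π = 2.972987 rad → L = 2.44·(5.488369 + 2.874853 + 2.972987) = 2.44·11.336209 = 27.660350 m
LSR: p² = d² − 2 + 2cos(α−β) + 2d(sin α + sin β) = 0.057246; p = √p² = 0.239261; φ = atan2(−cos α − cos β, d + sin α + sin β) − atan2(−2, p) = 1.309355 rad; t = (φ − α) mod 2π = 1.477493 rad, q = (φ − β) mod 2π = 3.655663 rad → L = 2.44·(1.477493 + 0.239261 + 3.655663) = 2.44·5.372417 = 13.108697 m
RSL: p² = d² − 2 + 2cos(α−β) − 2d(sin α + sin β) = 10.194467; p = √p² = 3.192878; φ = atan2(cos α + cos β, d − sin α − sin β) − atan2(2, p) = -0.483666 rad; t = (α − φ) mod 2π = 0.315528 rad, q = (β − φ) mod 2π = 4.420542 rad → L = 2.44·(0.315528 + 3.192878 + 4.420542) = 2.44·7.928948 = 19.346634 m
RLR: c = (6 − d² + 2cos(α−β) + 2d(sin α − sin β))/8 = -0.033097; p = 2π − arccos c = 4.679286 rad; φ = atan2(cos α − cos β, d − sin α + sin β) = 0.626679 rad; t = (α − φ + p/2) mod 2π = 1.544826 rad, q = (α − β − t + p) mod 2π = 5.312630 rad → L = 2.44·(1.544826 + 4.679286 + 5.312630) = 2.44·11.536742 = 28.149651 m
LRL: c = (6 − d² + 2cos(α−β) − 2d(sin α − sin β))/8 = -0.819080; p = 2π − arccos c = 3.752583 rad; φ = atan2(cos β − cos α, d + sin α − sin β) = -0.457781 rad; t = (φ − α + p/2) mod 2π = 1.586648 rad, q = (β − α − t + p) mod 2π = 6.270949 rad → L = 2.44·(1.586648 + 3.752583 + 6.270949) = 2.44·11.610180 = 28.328840 m
Shortest: LSR with L = 13.108697 m ≈ 13.1087 m

13.1087 m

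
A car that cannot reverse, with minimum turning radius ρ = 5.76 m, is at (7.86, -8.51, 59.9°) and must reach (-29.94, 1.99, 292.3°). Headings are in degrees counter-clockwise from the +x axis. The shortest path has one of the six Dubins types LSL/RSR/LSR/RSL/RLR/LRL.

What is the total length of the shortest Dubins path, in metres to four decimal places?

52.5446 m

Let ψ = atan2(Δy, Δx) = atan2(10.50, -37.80) = 164.4759° be the start→goal bearing.
Normalize: d = |goal − start| / ρ = 39.231238/5.76 = 6.810979, α = (θ_start − ψ) mod 360° = 255.4241° = 4.457992 rad, β = (θ_goal − ψ) mod 360° = 127.8241° = 2.230952 rad.
Common terms: sin α = -0.967815, cos α = -0.251662, sin β = 0.789897, cos β = -0.613240, cos(α−β) = -0.610145, d² = 46.389431. Work in radians in the unit-radius frame; every candidate has L = ρ·(t + p + q).
LSL: p² = 2 + d² − 2cos(α−β) + 2d(sin α − sin β) = 25.666241; p = √p² = 5.066186; φ = atan2(cos β − cos α, d + sin α − sin β) = -0.071431 rad; t = (φ − α) mod 2π = 1.753762 rad, q = (β − φ) mod 2π = 2.302383 rad → L = 5.76·(1.753762 + 5.066186 + 2.302383) = 5.76·9.122331 = 52.544628 m
RSR: p² = 2 + d² − 2cos(α−β) + 2d(sin β − sin α) = 73.553202; p = √p² = 8.576316; φ = atan2(cos α − cos β, d − sin α + sin β) = 0.042172 rad; t = (α − φ) mod 2π = 4.415819 rad, q = (φ − β) mod 2π = 4.094406 rad → L = 5.76·(4.415819 + 8.576316 + 4.094406) = 5.76·17.086542 = 98.418481 m
LSR: p² = d² − 2 + 2cos(α−β) + 2d(sin α + sin β) = 40.745548; p = √p² = 6.383224; φ = atan2(−cos α − cos β, d + sin α + sin β) − atan2(−2, p) = 0.433294 rad; t = (φ − α) mod 2π = 2.258488 rad, q = (φ − β) mod 2π = 4.485528 rad → L = 5.76·(2.258488 + 6.383224 + 4.485528) = 5.76·13.127239 = 75.612897 m
RSL: p² = d² − 2 + 2cos(α−β) − 2d(sin α + sin β) = 45.592734; p = √p² = 6.752239; φ = atan2(cos α + cos β, d − sin α − sin β) − atan2(2, p) = -0.411093 rad; t = (α − φ) mod 2π = 4.869084 rad, q = (β − φ) mod 2π = 2.642044 rad → L = 5.76·(4.869084 + 6.752239 + 2.642044) = 5.76·14.263368 = 82.157000 m
RLR: c = (6 − d² + 2cos(α−β) + 2d(sin α − sin β))/8 = -8.194150, |c| > 1 → infeasible
LRL: c = (6 − d² + 2cos(α−β) − 2d(sin α − sin β))/8 = -2.208280, |c| > 1 → infeasible
Shortest: LSL with L = 52.544628 m ≈ 52.5446 m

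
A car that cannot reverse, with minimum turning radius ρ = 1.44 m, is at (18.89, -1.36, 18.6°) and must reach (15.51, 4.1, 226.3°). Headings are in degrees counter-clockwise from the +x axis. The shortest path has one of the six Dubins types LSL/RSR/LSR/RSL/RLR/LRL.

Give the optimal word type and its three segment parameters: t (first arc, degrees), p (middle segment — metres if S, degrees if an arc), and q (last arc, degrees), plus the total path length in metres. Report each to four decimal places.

Let ψ = atan2(Δy, Δx) = atan2(5.46, -3.38) = 121.7595° be the start→goal bearing.
Normalize: d = |goal − start| / ρ = 6.421526/1.44 = 4.459393, α = (θ_start − ψ) mod 360° = 256.8405° = 4.482713 rad, β = (θ_goal − ψ) mod 360° = 104.5405° = 1.824576 rad.
Common terms: sin α = -0.973740, cos α = -0.227662, sin β = 0.967970, cos β = -0.251065, cos(α−β) = -0.885394, d² = 19.886188. Work in radians in the unit-radius frame; every candidate has L = ρ·(t + p + q).
LSL: p² = 2 + d² − 2cos(α−β) + 2d(sin α − sin β) = 6.339274; p = √p² = 2.517792; φ = atan2(cos β − cos α, d + sin α − sin β) = -0.009295 rad; t = (φ − α) mod 2π = 1.791178 rad, q = (β − φ) mod 2π = 1.833871 rad → L = 1.44·(1.791178 + 2.517792 + 1.833871) = 1.44·6.142840 = 8.845690 m
RSR: p² = 2 + d² − 2cos(α−β) + 2d(sin β − sin α) = 40.974677; p = √p² = 6.401147; φ = atan2(cos α − cos β, d − sin α + sin β) = 0.003656 rad; t = (α − φ) mod 2π = 4.479057 rad, q = (φ − β) mod 2π = 4.462265 rad → L = 1.44·(4.479057 + 6.401147 + 4.462265) = 1.44·15.342468 = 22.093154 m
LSR: p² = d² − 2 + 2cos(α−β) + 2d(sin α + sin β) = 16.063941; p = √p² = 4.007985; φ = atan2(−cos α − cos β, d + sin α + sin β) − atan2(−2, p) = 0.569931 rad; t = (φ − α) mod 2π = 2.370403 rad, q = (φ − β) mod 2π = 5.028540 rad → L = 1.44·(2.370403 + 4.007985 + 5.028540) = 1.44·11.406928 = 16.425976 m
RSL: p² = d² − 2 + 2cos(α−β) − 2d(sin α + sin β) = 16.166861; p = √p² = 4.020804; φ = atan2(cos α + cos β, d − sin α − sin β) − atan2(2, p) = -0.568382 rad; t = (α − φ) mod 2π = 5.051094 rad, q = (β − φ) mod 2π = 2.392958 rad → L = 1.44·(5.051094 + 4.020804 + 2.392958) = 1.44·11.464856 = 16.509392 m
RLR: c = (6 − d² + 2cos(α−β) + 2d(sin α − sin β))/8 = -4.121835, |c| > 1 → infeasible
LRL: c = (6 − d² + 2cos(α−β) − 2d(sin α − sin β))/8 = 0.207591; p = 2π − arccos c = 4.921500 rad; φ = atan2(cos β − cos α, d + sin α − sin β) = -0.009295 rad; t = (φ − α + p/2) mod 2π = 4.251928 rad, q = (β − α − t + p) mod 2π = 4.294621 rad → L = 1.44·(4.251928 + 4.921500 + 4.294621) = 1.44·13.468050 = 19.393991 m
Shortest: LSL with L = 8.845690 m ≈ 8.8457 m
Convert LSL to answer units (arcs ×180/π): t = 1.791178·180/π = 102.6269°, p = ρ·p = 1.44·2.517792 = 3.6256 m, q = 1.833871·180/π = 105.0731°, L = 8.8457 m.

LSL: t = 102.6269°, p = 3.6256 m, q = 105.0731°, L = 8.8457 m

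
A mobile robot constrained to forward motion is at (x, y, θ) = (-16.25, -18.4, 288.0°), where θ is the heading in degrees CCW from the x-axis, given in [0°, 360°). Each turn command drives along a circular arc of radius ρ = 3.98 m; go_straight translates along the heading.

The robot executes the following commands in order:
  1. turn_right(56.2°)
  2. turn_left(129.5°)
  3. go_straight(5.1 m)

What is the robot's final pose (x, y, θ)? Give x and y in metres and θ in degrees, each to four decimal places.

set_pose: (x, y, θ) = (-16.2500, -18.4000, 288.0000°), ρ = 3.98
turn_right(56.2°): centre at ρ to the right, rotate −56.2° → (-16.9075, -22.0912, 231.8000°)
turn_left(129.5°): centre at ρ to the left, rotate +129.5° → (-13.6895, -28.5314, 361.3000° ≡ 1.3000°)
go_straight(5.1): x += 5.1·cos θ, y += 5.1·sin θ → (-8.5908, -28.4157, 1.3000°)

(-8.5908, -28.4157, 1.3000°)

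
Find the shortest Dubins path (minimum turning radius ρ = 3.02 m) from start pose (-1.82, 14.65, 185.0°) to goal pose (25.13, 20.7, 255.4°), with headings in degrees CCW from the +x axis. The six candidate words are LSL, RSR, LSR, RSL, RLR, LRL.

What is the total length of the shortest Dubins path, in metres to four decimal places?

Let ψ = atan2(Δy, Δx) = atan2(6.05, 26.95) = 12.6526° be the start→goal bearing.
Normalize: d = |goal − start| / ρ = 27.620735/3.02 = 9.145939, α = (θ_start − ψ) mod 360° = 172.3474° = 3.008030 rad, β = (θ_goal − ψ) mod 360° = 242.7474° = 4.236742 rad.
Common terms: sin α = 0.133166, cos α = -0.991094, sin β = -0.888997, cos β = -0.457914, cos(α−β) = 0.335452, d² = 83.648195. Work in radians in the unit-radius frame; every candidate has L = ρ·(t + p + q).
LSL: p² = 2 + d² − 2cos(α−β) + 2d(sin α − sin β) = 103.674559; p = √p² = 10.182070; φ = atan2(cos β − cos α, d + sin α − sin β) = 0.052389 rad; t = (φ − α) mod 2π = 3.327544 rad, q = (β − φ) mod 2π = 4.184354 rad → L = 3.02·(3.327544 + 10.182070 + 4.184354) = 3.02·17.693968 = 53.435782 m
RSR: p² = 2 + d² − 2cos(α−β) + 2d(sin β − sin α) = 66.280025; p = √p² = 8.141255; φ = atan2(cos α − cos β, d − sin α + sin β) = -0.065538 rad; t = (α − φ) mod 2π = 3.073568 rad, q = (φ − β) mod 2π = 1.980905 rad → L = 3.02·(3.073568 + 8.141255 + 1.980905) = 3.02·13.195728 = 39.851099 m
LSR: p² = d² − 2 + 2cos(α−β) + 2d(sin α + sin β) = 68.493528; p = √p² = 8.276082; φ = atan2(−cos α − cos β, d + sin α + sin β) − atan2(−2, p) = 0.408132 rad; t = (φ − α) mod 2π = 3.683286 rad, q = (φ − β) mod 2π = 2.454575 rad → L = 3.02·(3.683286 + 8.276082 + 2.454575) = 3.02·14.413943 = 43.530107 m
RSL: p² = d² − 2 + 2cos(α−β) − 2d(sin α + sin β) = 96.144669; p = √p² = 9.805339; φ = atan2(cos α + cos β, d − sin α − sin β) − atan2(2, p) = -0.346517 rad; t = (α − φ) mod 2π = 3.354548 rad, q = (β − φ) mod 2π = 4.583259 rad → L = 3.02·(3.354548 + 9.805339 + 4.583259) = 3.02·17.743146 = 53.584300 m
RLR: c = (6 − d² + 2cos(α−β) + 2d(sin α − sin β))/8 = -7.285003, |c| > 1 → infeasible
LRL: c = (6 − d² + 2cos(α−β) − 2d(sin α − sin β))/8 = -11.959320, |c| > 1 → infeasible
Shortest: RSR with L = 39.851099 m ≈ 39.8511 m

39.8511 m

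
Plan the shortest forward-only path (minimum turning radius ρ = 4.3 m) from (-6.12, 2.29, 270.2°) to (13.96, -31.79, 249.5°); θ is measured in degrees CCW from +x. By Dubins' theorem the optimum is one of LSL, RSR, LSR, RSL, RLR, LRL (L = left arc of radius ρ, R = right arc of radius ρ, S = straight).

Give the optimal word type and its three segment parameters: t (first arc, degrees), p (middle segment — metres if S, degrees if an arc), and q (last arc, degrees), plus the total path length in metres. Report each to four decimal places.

Let ψ = atan2(Δy, Δx) = atan2(-34.08, 20.08) = -59.4933° be the start→goal bearing.
Normalize: d = |goal − start| / ρ = 39.555692/4.3 = 9.198998, α = (θ_start − ψ) mod 360° = 329.6933° = 5.754234 rad, β = (θ_goal − ψ) mod 360° = 308.9933° = 5.392951 rad.
Common terms: sin α = -0.504628, cos α = 0.863337, sin β = -0.777219, cos β = 0.629230, cos(α−β) = 0.935444, d² = 84.621568. Work in radians in the unit-radius frame; every candidate has L = ρ·(t + p + q).
LSL: p² = 2 + d² − 2cos(α−β) + 2d(sin α − sin β) = 89.765810; p = √p² = 9.474482; φ = atan2(cos β − cos α, d + sin α − sin β) = -0.024712 rad; t = (φ − α) mod 2π = 0.504239 rad, q = (β − φ) mod 2π = 5.417663 rad → L = 4.3·(0.504239 + 9.474482 + 5.417663) = 4.3·15.396384 = 66.204452 m
RSR: p² = 2 + d² − 2cos(α−β) + 2d(sin β − sin α) = 79.735551; p = √p² = 8.929477; φ = atan2(cos α − cos β, d − sin α + sin β) = 0.026220 rad; t = (α − φ) mod 2π = 5.728014 rad, q = (φ − β) mod 2π = 0.916455 rad → L = 4.3·(5.728014 + 8.929477 + 0.916455) = 4.3·15.573945 = 66.967963 m
LSR: p² = d² − 2 + 2cos(α−β) + 2d(sin α + sin β) = 60.909033; p = √p² = 7.804424; φ = atan2(−cos α − cos β, d + sin α + sin β) − atan2(−2, p) = 0.064530 rad; t = (φ − α) mod 2π = 0.593481 rad, q = (φ − β) mod 2π = 0.954764 rad → L = 4.3·(0.593481 + 7.804424 + 0.954764) = 4.3·9.352670 = 40.216479 m
RSL: p² = d² − 2 + 2cos(α−β) − 2d(sin α + sin β) = 108.075880; p = √p² = 10.395955; φ = atan2(cos α + cos β, d − sin α − sin β) − atan2(2, p) = -0.048603 rad; t = (α − φ) mod 2π = 5.802837 rad, q = (β − φ) mod 2π = 5.441554 rad → L = 4.3·(5.802837 + 10.395955 + 5.441554) = 4.3·21.640345 = 93.053485 m
RLR: c = (6 − d² + 2cos(α−β) + 2d(sin α − sin β))/8 = -8.966944, |c| > 1 → infeasible
LRL: c = (6 − d² + 2cos(α−β) − 2d(sin α − sin β))/8 = -10.220726, |c| > 1 → infeasible
Shortest: LSR with L = 40.216479 m ≈ 40.2165 m
Convert LSR to answer units (arcs ×180/π): t = 0.593481·180/π = 34.0040°, p = ρ·p = 4.3·7.804424 = 33.5590 m, q = 0.954764·180/π = 54.7040°, L = 40.2165 m.

LSR: t = 34.0040°, p = 33.5590 m, q = 54.7040°, L = 40.2165 m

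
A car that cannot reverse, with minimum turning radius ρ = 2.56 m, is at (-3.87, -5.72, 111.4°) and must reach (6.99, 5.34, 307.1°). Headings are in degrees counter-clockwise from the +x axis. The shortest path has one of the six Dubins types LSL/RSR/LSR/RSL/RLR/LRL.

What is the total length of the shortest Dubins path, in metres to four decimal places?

18.0672 m

Let ψ = atan2(Δy, Δx) = atan2(11.06, 10.86) = 45.5228° be the start→goal bearing.
Normalize: d = |goal − start| / ρ = 15.500426/2.56 = 6.054854, α = (θ_start − ψ) mod 360° = 65.8772° = 1.149775 rad, β = (θ_goal − ψ) mod 360° = 261.5772° = 4.565384 rad.
Common terms: sin α = 0.912672, cos α = 0.408693, sin β = -0.989214, cos β = -0.146476, cos(α−β) = -0.962692, d² = 36.661255. Work in radians in the unit-radius frame; every candidate has L = ρ·(t + p + q).
LSL: p² = 2 + d² − 2cos(α−β) + 2d(sin α − sin β) = 63.617924; p = √p² = 7.976084; φ = atan2(cos β − cos α, d + sin α − sin β) = -0.069661 rad; t = (φ − α) mod 2π = 5.063750 rad, q = (β − φ) mod 2π = 4.635045 rad → L = 2.56·(5.063750 + 7.976084 + 4.635045) = 2.56·17.674879 = 45.247691 m
RSR: p² = 2 + d² − 2cos(α−β) + 2d(sin β − sin α) = 17.555353; p = √p² = 4.189911; φ = atan2(cos α − cos β, d − sin α + sin β) = 0.132892 rad; t = (α − φ) mod 2π = 1.016883 rad, q = (φ − β) mod 2π = 1.850693 rad → L = 2.56·(1.016883 + 4.189911 + 1.850693) = 2.56·7.057487 = 18.067166 m
LSR: p² = d² − 2 + 2cos(α−β) + 2d(sin α + sin β) = 31.808966; p = √p² = 5.639944; φ = atan2(−cos α − cos β, d + sin α + sin β) − atan2(−2, p) = 0.296946 rad; t = (φ − α) mod 2π = 5.430356 rad, q = (φ − β) mod 2π = 2.014747 rad → L = 2.56·(5.430356 + 5.639944 + 2.014747) = 2.56·13.085047 = 33.497720 m
RSL: p² = d² − 2 + 2cos(α−β) − 2d(sin α + sin β) = 33.662776; p = √p² = 5.801963; φ = atan2(cos α + cos β, d − sin α − sin β) − atan2(2, p) = -0.289215 rad; t = (α − φ) mod 2π = 1.438990 rad, q = (β − φ) mod 2π = 4.854599 rad → L = 2.56·(1.438990 + 5.801963 + 4.854599) = 2.56·12.095552 = 30.964613 m
RLR: c = (6 − d² + 2cos(α−β) + 2d(sin α − sin β))/8 = -1.194419, |c| > 1 → infeasible
LRL: c = (6 − d² + 2cos(α−β) − 2d(sin α − sin β))/8 = -6.952240, |c| > 1 → infeasible
Shortest: RSR with L = 18.067166 m ≈ 18.0672 m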